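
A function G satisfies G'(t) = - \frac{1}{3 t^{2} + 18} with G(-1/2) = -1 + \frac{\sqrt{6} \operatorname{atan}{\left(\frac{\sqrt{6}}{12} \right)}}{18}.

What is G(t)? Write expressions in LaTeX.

Any candidate G(t) must reproduce the stated G'(t) exactly.
A general antiderivative is - \frac{\sqrt{6} \operatorname{atan}{\left(\frac{\sqrt{6} t}{6} \right)}}{18} + C.
The condition gives C = -1 + \frac{\sqrt{6} \operatorname{atan}{\left(\frac{\sqrt{6}}{12} \right)}}{18} - (\frac{\sqrt{6} \operatorname{atan}{\left(\frac{\sqrt{6}}{12} \right)}}{18}) = -1.
So G(t) = - \frac{\sqrt{6} \operatorname{atan}{\left(\frac{\sqrt{6} t}{6} \right)}}{18} - 1.
Check: d/dt[- \frac{\sqrt{6} \operatorname{atan}{\left(\frac{\sqrt{6} t}{6} \right)}}{18} - 1] = - \frac{1}{3 t^{2} + 18} = G'(t).

G(t) = - \frac{\sqrt{6} \operatorname{atan}{\left(\frac{\sqrt{6} t}{6} \right)}}{18} - 1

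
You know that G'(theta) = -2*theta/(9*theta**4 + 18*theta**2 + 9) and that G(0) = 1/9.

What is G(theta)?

G(theta) = 1/(9*theta**2 + 9)

G'(theta) matches the chain-rule pattern g'(h)*h' with inner function h(theta) = 3*theta**2 + 3; substituting u = h(theta) collapses the integral.
A general antiderivative is 1/(3*(3*theta**2 + 3)) + C.
The condition gives C = 1/9 - (1/9) = 0.
So G(theta) = 1/(9*theta**2 + 9).
Check: d/dtheta[1/(9*theta**2 + 9)] = -2*theta/(9*theta**4 + 18*theta**2 + 9) = G'(theta).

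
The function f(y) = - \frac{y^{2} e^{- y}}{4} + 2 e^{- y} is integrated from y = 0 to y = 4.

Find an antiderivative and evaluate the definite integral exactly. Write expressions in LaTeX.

Recognize the product-rule pattern: f = u'v + uv' with u = \frac{y^{2}}{4} + \frac{y}{2} - \frac{3}{2}, v = e^{- y}, so integration by parts undoes it.
F(y) = \frac{\left(y^{2} + 2 y - 6\right) e^{- y}}{4} is an antiderivative of f.
Check: d/dy[\frac{\left(y^{2} + 2 y - 6\right) e^{- y}}{4}] = \frac{\left(8 - y^{2}\right) e^{- y}}{4}, which equals f(y).
F(4) = \frac{9}{2 e^{4}}; F(0) = - \frac{3}{2}.
Integral = F(4) - F(0) = \frac{9}{2 e^{4}} + \frac{3}{2}.

Antiderivative: F(y) = \frac{\left(y^{2} + 2 y - 6\right) e^{- y}}{4}; value = \frac{9}{2 e^{4}} + \frac{3}{2}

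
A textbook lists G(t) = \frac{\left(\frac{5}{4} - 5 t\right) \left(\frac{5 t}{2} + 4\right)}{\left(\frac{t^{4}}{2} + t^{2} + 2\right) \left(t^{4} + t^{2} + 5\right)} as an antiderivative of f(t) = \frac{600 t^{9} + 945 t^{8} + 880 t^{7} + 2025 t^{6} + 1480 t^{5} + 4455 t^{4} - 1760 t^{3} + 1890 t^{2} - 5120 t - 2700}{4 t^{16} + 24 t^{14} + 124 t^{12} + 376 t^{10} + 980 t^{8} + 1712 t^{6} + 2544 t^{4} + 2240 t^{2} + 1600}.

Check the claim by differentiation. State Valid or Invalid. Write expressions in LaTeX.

d/dt[G] = \frac{600 t^{9} + 945 t^{8} + 880 t^{7} + 2025 t^{6} + 1480 t^{5} + 4455 t^{4} - 1760 t^{3} + 1890 t^{2} - 5120 t - 2700}{4 t^{16} + 24 t^{14} + 124 t^{12} + 376 t^{10} + 980 t^{8} + 1712 t^{6} + 2544 t^{4} + 2240 t^{2} + 1600}
This equals f(t) exactly, so the claim holds.

Valid: G'(t) = f(t).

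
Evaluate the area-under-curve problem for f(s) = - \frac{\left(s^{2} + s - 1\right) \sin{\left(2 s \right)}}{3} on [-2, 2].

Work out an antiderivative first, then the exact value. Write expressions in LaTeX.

Antiderivative: F(s) = \frac{s^{2} \cos{\left(2 s \right)}}{6} - \frac{s \sin{\left(2 s \right)}}{6} + \frac{s \cos{\left(2 s \right)}}{6} - \frac{\sin{\left(2 s \right)}}{12} - \frac{\cos{\left(2 s \right)}}{4}; value = \frac{2 \cos{\left(4 \right)}}{3} - \frac{\sin{\left(4 \right)}}{6}

A candidate is checked by its d/ds: the result must match f(s).
F(s) = \frac{s^{2} \cos{\left(2 s \right)}}{6} - \frac{s \sin{\left(2 s \right)}}{6} + \frac{s \cos{\left(2 s \right)}}{6} - \frac{\sin{\left(2 s \right)}}{12} - \frac{\cos{\left(2 s \right)}}{4} is an antiderivative of f.
Check: d/ds[\frac{s^{2} \cos{\left(2 s \right)}}{6} - \frac{s \sin{\left(2 s \right)}}{6} + \frac{s \cos{\left(2 s \right)}}{6} - \frac{\sin{\left(2 s \right)}}{12} - \frac{\cos{\left(2 s \right)}}{4}] = - \frac{s^{2} \sin{\left(2 s \right)}}{3} - \frac{s \sin{\left(2 s \right)}}{3} + \frac{\sin{\left(2 s \right)}}{3}, which equals f(s).
F(2) = \frac{3 \cos{\left(4 \right)}}{4} - \frac{5 \sin{\left(4 \right)}}{12}; F(-2) = \frac{\cos{\left(4 \right)}}{12} - \frac{\sin{\left(4 \right)}}{4}.
Integral = F(2) - F(-2) = \frac{2 \cos{\left(4 \right)}}{3} - \frac{\sin{\left(4 \right)}}{6}.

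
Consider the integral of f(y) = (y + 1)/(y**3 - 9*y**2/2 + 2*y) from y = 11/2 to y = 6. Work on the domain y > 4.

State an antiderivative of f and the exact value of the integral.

Factor the denominator (y*(y - 4)*(2*y - 1)) and decompose: f = -12/(7*(2*y - 1)) + 5/(14*(y - 4)) + 1/(2*y); each piece integrates to a log, atan, or power term.
F(y) = log(y)/2 + 5*log(y - 4)/14 - 6*log(y - 1/2)/7 is an antiderivative of f.
Check: d/dy[log(y)/2 + 5*log(y - 4)/14 - 6*log(y - 1/2)/7] = (2*y + 2)/(2*y**3 - 9*y**2 + 4*y), which equals f(y).
F(6) = -6*log(11/2)/7 + 5*log(2)/14 + log(6)/2; F(11/2) = -6*log(5)/7 + 5*log(3/2)/14 + log(11/2)/2.
Integral = F(6) - F(11/2) = -19*log(11/2)/14 - 5*log(3/2)/14 + 5*log(2)/14 + log(6)/2 + 6*log(5)/7.

Antiderivative: F(y) = log(y)/2 + 5*log(y - 4)/14 - 6*log(y - 1/2)/7; value = -19*log(11/2)/14 - 5*log(3/2)/14 + 5*log(2)/14 + log(6)/2 + 6*log(5)/7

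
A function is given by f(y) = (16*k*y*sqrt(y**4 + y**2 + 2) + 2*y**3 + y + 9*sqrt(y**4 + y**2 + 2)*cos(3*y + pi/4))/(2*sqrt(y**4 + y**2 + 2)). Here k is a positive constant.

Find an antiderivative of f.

An antiderivative is F(y) = (8*k*y**2 + sqrt(y**4 + y**2 + 2) + 3*sin(3*y + pi/4))/2.

Any candidate F(y) must reproduce f(y) exactly when differentiated.
Check: d/dy[(8*k*y**2 + sqrt(y**4 + y**2 + 2) + 3*sin(3*y + pi/4))/2] = (16*k*y*sqrt(y**4 + y**2 + 2) + 2*y**3 + y + 9*sqrt(y**4 + y**2 + 2)*cos(3*y + pi/4))/(2*sqrt(y**4 + y**2 + 2)) = f(y).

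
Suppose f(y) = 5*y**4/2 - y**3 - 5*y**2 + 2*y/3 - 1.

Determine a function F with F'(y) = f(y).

An antiderivative is F(y) = y*(6*y**4 - 3*y**3 - 20*y**2 + 4*y - 12)/12.

Integrate term by term and add the pieces.
Check: d/dy[y*(6*y**4 - 3*y**3 - 20*y**2 + 4*y - 12)/12] = 5*y**4/2 - y**3 - 5*y**2 + 2*y/3 - 1 = f(y).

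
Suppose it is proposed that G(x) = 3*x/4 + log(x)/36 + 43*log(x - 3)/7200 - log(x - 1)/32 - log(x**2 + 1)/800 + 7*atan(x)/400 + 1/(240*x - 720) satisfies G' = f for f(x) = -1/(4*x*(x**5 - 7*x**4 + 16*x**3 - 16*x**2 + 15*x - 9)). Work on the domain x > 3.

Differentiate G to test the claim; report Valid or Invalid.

Invalid: d/dx[G] - f = 3/4, which is not 0.

d/dx[G] = (3*x**6 - 21*x**5 + 48*x**4 - 48*x**3 + 45*x**2 - 27*x - 1)/(4*x**6 - 28*x**5 + 64*x**4 - 64*x**3 + 60*x**2 - 36*x)
d/dx[G] - f(x) = 3/4 != 0.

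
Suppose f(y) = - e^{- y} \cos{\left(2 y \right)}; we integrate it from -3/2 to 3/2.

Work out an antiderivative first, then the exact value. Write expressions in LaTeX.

Antiderivative: F(y) = \frac{\left(- 2 \sin{\left(2 y \right)} + \cos{\left(2 y \right)}\right) e^{- y}}{5}; value = - \frac{2 e^{\frac{3}{2}} \sin{\left(3 \right)}}{5} + \frac{\cos{\left(3 \right)}}{5 e^{\frac{3}{2}}} - \frac{2 \sin{\left(3 \right)}}{5 e^{\frac{3}{2}}} - \frac{e^{\frac{3}{2}} \cos{\left(3 \right)}}{5}

Since d/dy undoes antidifferentiation here, F'(y) = f(y) is required of F(y).
F(y) = \frac{\left(- 2 \sin{\left(2 y \right)} + \cos{\left(2 y \right)}\right) e^{- y}}{5} is an antiderivative of f.
Check: d/dy[\frac{\left(- 2 \sin{\left(2 y \right)} + \cos{\left(2 y \right)}\right) e^{- y}}{5}] = - e^{- y} \cos{\left(2 y \right)} = f(y).
F(3/2) = \frac{\cos{\left(3 \right)}}{5 e^{\frac{3}{2}}} - \frac{2 \sin{\left(3 \right)}}{5 e^{\frac{3}{2}}}; F(-3/2) = \frac{e^{\frac{3}{2}} \cos{\left(3 \right)}}{5} + \frac{2 e^{\frac{3}{2}} \sin{\left(3 \right)}}{5}.
Integral = F(3/2) - F(-3/2) = - \frac{2 e^{\frac{3}{2}} \sin{\left(3 \right)}}{5} + \frac{\cos{\left(3 \right)}}{5 e^{\frac{3}{2}}} - \frac{2 \sin{\left(3 \right)}}{5 e^{\frac{3}{2}}} - \frac{e^{\frac{3}{2}} \cos{\left(3 \right)}}{5}.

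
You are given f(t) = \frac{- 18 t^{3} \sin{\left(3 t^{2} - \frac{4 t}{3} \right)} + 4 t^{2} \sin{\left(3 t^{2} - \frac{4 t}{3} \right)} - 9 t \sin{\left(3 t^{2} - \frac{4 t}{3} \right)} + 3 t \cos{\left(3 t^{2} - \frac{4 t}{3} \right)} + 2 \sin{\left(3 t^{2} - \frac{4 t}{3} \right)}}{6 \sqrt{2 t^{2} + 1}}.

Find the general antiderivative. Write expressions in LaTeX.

Recognize the product-rule pattern: f = u'v + uv' with u = \frac{\sqrt{2 t^{2} + 1}}{4}, v = \cos{\left(3 t^{2} - \frac{4 t}{3} \right)}, so integration by parts undoes it.
Check: d/dt[\frac{\sqrt{2 t^{2} + 1} \cos{\left(3 t^{2} - \frac{4 t}{3} \right)}}{4}] = \frac{- 18 t^{3} \sin{\left(3 t^{2} - \frac{4 t}{3} \right)} + 4 t^{2} \sin{\left(3 t^{2} - \frac{4 t}{3} \right)} - 9 t \sin{\left(3 t^{2} - \frac{4 t}{3} \right)} + 3 t \cos{\left(3 t^{2} - \frac{4 t}{3} \right)} + 2 \sin{\left(3 t^{2} - \frac{4 t}{3} \right)}}{6 \sqrt{2 t^{2} + 1}} = f(t).

F(t) = \frac{\sqrt{2 t^{2} + 1} \cos{\left(3 t^{2} - \frac{4 t}{3} \right)}}{4} + C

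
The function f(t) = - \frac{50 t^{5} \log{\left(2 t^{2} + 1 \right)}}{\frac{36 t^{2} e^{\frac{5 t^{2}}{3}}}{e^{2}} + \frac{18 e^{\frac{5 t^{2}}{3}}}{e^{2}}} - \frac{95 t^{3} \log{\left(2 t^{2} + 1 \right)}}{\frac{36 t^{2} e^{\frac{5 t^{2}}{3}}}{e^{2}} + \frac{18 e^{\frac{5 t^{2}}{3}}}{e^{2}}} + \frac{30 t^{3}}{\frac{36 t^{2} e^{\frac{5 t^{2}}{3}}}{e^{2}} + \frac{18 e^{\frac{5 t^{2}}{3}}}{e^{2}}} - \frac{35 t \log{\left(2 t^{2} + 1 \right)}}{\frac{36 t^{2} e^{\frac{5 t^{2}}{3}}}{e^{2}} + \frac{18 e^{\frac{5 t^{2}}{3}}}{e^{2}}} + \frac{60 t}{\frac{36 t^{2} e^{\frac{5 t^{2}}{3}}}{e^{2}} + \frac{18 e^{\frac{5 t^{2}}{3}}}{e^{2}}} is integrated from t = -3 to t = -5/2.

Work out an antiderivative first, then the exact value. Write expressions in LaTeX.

Antiderivative: F(t) = \frac{5 \left(\frac{t^{2}}{3} + \frac{2}{3}\right) e^{2 - \frac{5 t^{2}}{3}} \log{\left(2 t^{2} + 1 \right)}}{4}; value = - \frac{55 \log{\left(19 \right)}}{12 e^{13}} + \frac{55 \log{\left(\frac{27}{2} \right)}}{16 e^{\frac{101}{12}}}

Integrate term by term and add the pieces.
F(t) = \frac{5 \left(\frac{t^{2}}{3} + \frac{2}{3}\right) e^{2 - \frac{5 t^{2}}{3}} \log{\left(2 t^{2} + 1 \right)}}{4} is an antiderivative of f.
Check: d/dt[\frac{5 \left(\frac{t^{2}}{3} + \frac{2}{3}\right) e^{2 - \frac{5 t^{2}}{3}} \log{\left(2 t^{2} + 1 \right)}}{4}] = \frac{- 50 t^{5} \log{\left(2 t^{2} + 1 \right)} - 95 t^{3} \log{\left(2 t^{2} + 1 \right)} + 30 t^{3} - 35 t \log{\left(2 t^{2} + 1 \right)} + 60 t}{\frac{36 t^{2} e^{\frac{5 t^{2}}{3}}}{e^{2}} + \frac{18 e^{\frac{5 t^{2}}{3}}}{e^{2}}}, which equals f(t).
F(-5/2) = \frac{55 \log{\left(\frac{27}{2} \right)}}{16 e^{\frac{101}{12}}}; F(-3) = \frac{55 \log{\left(19 \right)}}{12 e^{13}}.
Integral = F(-5/2) - F(-3) = - \frac{55 \log{\left(19 \right)}}{12 e^{13}} + \frac{55 \log{\left(\frac{27}{2} \right)}}{16 e^{\frac{101}{12}}}.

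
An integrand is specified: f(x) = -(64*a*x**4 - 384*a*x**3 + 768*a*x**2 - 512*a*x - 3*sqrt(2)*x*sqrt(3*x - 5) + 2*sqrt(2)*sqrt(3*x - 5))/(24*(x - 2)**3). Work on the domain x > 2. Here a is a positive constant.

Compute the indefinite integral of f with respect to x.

Since d/dx undoes antidifferentiation here, F'(x) = f(x) is required of F(x).
Check: d/dx[-(16*a*x**4 - 64*a*x**3 + 64*a*x**2 + 3*sqrt(2)*x*sqrt(3*x - 5) - 5*sqrt(2)*sqrt(3*x - 5))/(12*(x - 2)**2)] = (-64*a*x**4*sqrt(3*x - 5) + 384*a*x**3*sqrt(3*x - 5) - 768*a*x**2*sqrt(3*x - 5) + 512*a*x*sqrt(3*x - 5) + 9*sqrt(2)*x**2 - 21*sqrt(2)*x + 10*sqrt(2))/(24*x**3*sqrt(3*x - 5) - 144*x**2*sqrt(3*x - 5) + 288*x*sqrt(3*x - 5) - 192*sqrt(3*x - 5)), which equals f(x).

F(x) = -(16*a*x**4 - 64*a*x**3 + 64*a*x**2 + 3*sqrt(2)*x*sqrt(3*x - 5) - 5*sqrt(2)*sqrt(3*x - 5))/(12*(x - 2)**2) + C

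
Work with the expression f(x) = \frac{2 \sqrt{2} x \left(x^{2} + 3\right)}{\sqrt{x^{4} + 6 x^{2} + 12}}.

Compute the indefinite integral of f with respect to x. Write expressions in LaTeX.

f matches the chain-rule pattern g'(h)*h' with inner function h(x) = \frac{x^{4}}{2} + 3 x^{2} + 6; substituting u = h(x) collapses the integral.
Check: d/dx[\sqrt{2} \sqrt{x^{4} + 6 x^{2} + 12}] = \frac{2 \sqrt{2} x^{3} + 6 \sqrt{2} x}{\sqrt{x^{4} + 6 x^{2} + 12}}, which equals f(x).

F(x) = \sqrt{2} \sqrt{x^{4} + 6 x^{2} + 12} + C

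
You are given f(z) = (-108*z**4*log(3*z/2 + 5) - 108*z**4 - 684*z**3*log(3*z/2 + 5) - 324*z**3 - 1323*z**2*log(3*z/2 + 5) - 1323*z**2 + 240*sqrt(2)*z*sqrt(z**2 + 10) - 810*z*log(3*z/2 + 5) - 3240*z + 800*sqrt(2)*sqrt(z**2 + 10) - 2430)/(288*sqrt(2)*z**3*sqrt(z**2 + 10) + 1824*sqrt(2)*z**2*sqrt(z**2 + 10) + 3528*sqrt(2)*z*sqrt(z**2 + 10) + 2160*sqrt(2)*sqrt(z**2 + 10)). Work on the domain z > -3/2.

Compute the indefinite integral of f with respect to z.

F(z) = -3*sqrt(z**2/2 + 5)*log(3*z/2 + 5)/8 - 5/(6*z + 9) + C

For F(z) to be correct the identity F'(z) - f(z) = 0 must hold.
Check: d/dz[-3*sqrt(z**2/2 + 5)*log(3*z/2 + 5)/8 - 5/(6*z + 9)] = (-108*z**4*log(3*z/2 + 5) - 108*z**4 - 684*z**3*log(3*z/2 + 5) - 324*z**3 - 1323*z**2*log(3*z/2 + 5) - 1323*z**2 + 240*sqrt(2)*z*sqrt(z**2 + 10) - 810*z*log(3*z/2 + 5) - 3240*z + 800*sqrt(2)*sqrt(z**2 + 10) - 2430)/(288*sqrt(2)*z**3*sqrt(z**2 + 10) + 1824*sqrt(2)*z**2*sqrt(z**2 + 10) + 3528*sqrt(2)*z*sqrt(z**2 + 10) + 2160*sqrt(2)*sqrt(z**2 + 10)) = f(z).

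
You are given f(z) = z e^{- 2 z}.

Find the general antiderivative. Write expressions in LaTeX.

F(z) = - \frac{\left(2 z + 1\right) e^{- 2 z}}{4} + C

Recognize the product-rule pattern: f = u'v + uv' with u = - \frac{z}{2} - \frac{1}{4}, v = e^{- 2 z}, so integration by parts undoes it.
Check: d/dz[- \frac{\left(2 z + 1\right) e^{- 2 z}}{4}] = z e^{- 2 z} = f(z).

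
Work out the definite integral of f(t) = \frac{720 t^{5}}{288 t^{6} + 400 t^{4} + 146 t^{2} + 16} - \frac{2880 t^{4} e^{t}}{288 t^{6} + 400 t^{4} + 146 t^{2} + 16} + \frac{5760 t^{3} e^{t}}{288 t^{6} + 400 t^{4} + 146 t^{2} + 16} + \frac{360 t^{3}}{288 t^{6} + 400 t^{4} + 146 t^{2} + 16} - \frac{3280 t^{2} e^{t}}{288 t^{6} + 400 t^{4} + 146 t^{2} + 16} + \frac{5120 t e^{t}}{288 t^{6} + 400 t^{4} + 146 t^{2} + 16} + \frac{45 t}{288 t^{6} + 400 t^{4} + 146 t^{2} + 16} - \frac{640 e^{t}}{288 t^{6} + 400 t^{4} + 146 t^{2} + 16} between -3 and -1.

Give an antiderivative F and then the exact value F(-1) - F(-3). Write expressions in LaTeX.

Antiderivative: F(t) = \frac{5 \left(\left(4 t^{2} + 1\right) \log{\left(\frac{3 t^{2}}{2} + \frac{4}{3} \right)} - 32 e^{t}\right)}{4 \left(4 t^{2} + 1\right)}; value = - \frac{5 \log{\left(\frac{89}{6} \right)}}{4} - \frac{8}{e} + \frac{40}{37 e^{3}} + \frac{5 \log{\left(\frac{17}{6} \right)}}{4}

Integrate term by term and add the pieces.
F(t) = \frac{5 \left(\left(4 t^{2} + 1\right) \log{\left(\frac{3 t^{2}}{2} + \frac{4}{3} \right)} - 32 e^{t}\right)}{4 \left(4 t^{2} + 1\right)} is an antiderivative of f.
Check: d/dt[\frac{5 \left(\left(4 t^{2} + 1\right) \log{\left(\frac{3 t^{2}}{2} + \frac{4}{3} \right)} - 32 e^{t}\right)}{4 \left(4 t^{2} + 1\right)}] = \frac{720 t^{5} - 2880 t^{4} e^{t} + 5760 t^{3} e^{t} + 360 t^{3} - 3280 t^{2} e^{t} + 5120 t e^{t} + 45 t - 640 e^{t}}{288 t^{6} + 400 t^{4} + 146 t^{2} + 16}, which equals f(t).
F(-1) = - \frac{8}{e} + \frac{5 \log{\left(\frac{17}{6} \right)}}{4}; F(-3) = - \frac{40}{37 e^{3}} + \frac{5 \log{\left(\frac{89}{6} \right)}}{4}.
Integral = F(-1) - F(-3) = - \frac{5 \log{\left(\frac{89}{6} \right)}}{4} - \frac{8}{e} + \frac{40}{37 e^{3}} + \frac{5 \log{\left(\frac{17}{6} \right)}}{4}.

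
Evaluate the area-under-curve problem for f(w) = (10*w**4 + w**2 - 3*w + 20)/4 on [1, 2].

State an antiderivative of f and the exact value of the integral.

Recover f(w) by differentiating a candidate F(w); any mismatch rules it out.
F(w) = w**5/2 + w**3/12 - 3*w**2/8 + 5*w is an antiderivative of f.
Check: d/dw[w**5/2 + w**3/12 - 3*w**2/8 + 5*w] = 5*w**4/2 + w**2/4 - 3*w/4 + 5, which equals f(w).
F(2) = 151/6; F(1) = 125/24.
Integral = F(2) - F(1) = 479/24.

Antiderivative: F(w) = w**5/2 + w**3/12 - 3*w**2/8 + 5*w; value = 479/24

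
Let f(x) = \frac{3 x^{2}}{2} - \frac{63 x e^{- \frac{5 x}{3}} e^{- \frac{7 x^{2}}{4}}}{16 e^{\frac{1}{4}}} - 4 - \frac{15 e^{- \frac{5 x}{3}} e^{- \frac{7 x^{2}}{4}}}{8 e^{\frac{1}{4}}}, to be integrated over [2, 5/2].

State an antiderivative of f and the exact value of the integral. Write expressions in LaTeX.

Integrate term by term and add the pieces.
F(x) = \frac{x^{3}}{2} - 4 x + \frac{9 e^{1 - \frac{3 x^{2}}{4}} e^{- x^{2} - \frac{5 x}{3} - \frac{5}{4}}}{8} is an antiderivative of f.
Check: d/dx[\frac{x^{3}}{2} - 4 x + \frac{9 e^{1 - \frac{3 x^{2}}{4}} e^{- x^{2} - \frac{5 x}{3} - \frac{5}{4}}}{8}] = \frac{\left(24 x^{2} e^{\frac{1}{4}} e^{\frac{5 x}{3}} e^{\frac{7 x^{2}}{4}} - 63 x - 64 e^{\frac{1}{4}} e^{\frac{5 x}{3}} e^{\frac{7 x^{2}}{4}} - 30\right) e^{- \frac{5 x}{3}} e^{- \frac{7 x^{2}}{4}}}{16 e^{\frac{1}{4}}}, which equals f(x).
F(5/2) = - \frac{35}{16} + \frac{9}{8 e^{\frac{737}{48}}}; F(2) = -4 + \frac{9}{8 e^{\frac{127}{12}}}.
Integral = F(5/2) - F(2) = - \frac{9}{8 e^{\frac{127}{12}}} + \frac{9}{8 e^{\frac{737}{48}}} + \frac{29}{16}.

Antiderivative: F(x) = \frac{x^{3}}{2} - 4 x + \frac{9 e^{1 - \frac{3 x^{2}}{4}} e^{- x^{2} - \frac{5 x}{3} - \frac{5}{4}}}{8}; value = - \frac{9}{8 e^{\frac{127}{12}}} + \frac{9}{8 e^{\frac{737}{48}}} + \frac{29}{16}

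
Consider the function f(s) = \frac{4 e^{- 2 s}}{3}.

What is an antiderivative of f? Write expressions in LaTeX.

A candidate is checked by its d/ds: the result must match f(s).
Check: d/ds[- \frac{2 e^{- 2 s}}{3}] = \frac{4 e^{- 2 s}}{3} = f(s).

An antiderivative is F(s) = - \frac{2 e^{- 2 s}}{3}.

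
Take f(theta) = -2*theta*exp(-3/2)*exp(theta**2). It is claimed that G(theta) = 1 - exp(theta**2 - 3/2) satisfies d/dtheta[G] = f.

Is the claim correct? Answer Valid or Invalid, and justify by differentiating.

Valid - the claim checks out under differentiation.

d/dtheta[G] = -2*theta*exp(-3/2)*exp(theta**2)
This equals f(theta) exactly, so the claim holds.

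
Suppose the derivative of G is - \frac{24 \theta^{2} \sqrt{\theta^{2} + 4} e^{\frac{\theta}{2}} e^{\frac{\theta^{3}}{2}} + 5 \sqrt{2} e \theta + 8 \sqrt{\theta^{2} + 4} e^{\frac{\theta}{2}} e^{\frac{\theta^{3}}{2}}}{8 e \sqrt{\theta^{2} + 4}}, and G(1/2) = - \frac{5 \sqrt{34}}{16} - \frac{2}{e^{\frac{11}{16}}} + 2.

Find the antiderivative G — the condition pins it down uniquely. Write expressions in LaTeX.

G(\theta) = - \frac{5 \sqrt{2} \sqrt{\theta^{2} + 4} + \frac{16 e^{\frac{\theta}{2}} e^{\frac{\theta^{3}}{2}}}{e} - 16}{8}

Differentiate the proposed G(\theta) back; it has to land on the given G'(\theta).
A general antiderivative is - \frac{5 \sqrt{\frac{\theta^{2}}{2} + 2}}{4} - 2 e^{\frac{\theta^{3}}{2} + \frac{\theta}{2} - 1} + C.
The condition gives C = - \frac{5 \sqrt{34}}{16} - \frac{2}{e^{\frac{11}{16}}} + 2 - (- \frac{5 \sqrt{34}}{16} - \frac{2}{e^{\frac{11}{16}}}) = 2.
So G(\theta) = - \frac{5 \sqrt{2} \sqrt{\theta^{2} + 4} + \frac{16 e^{\frac{\theta}{2}} e^{\frac{\theta^{3}}{2}}}{e} - 16}{8}.
Check: d/d\theta[- \frac{5 \sqrt{2} \sqrt{\theta^{2} + 4} + \frac{16 e^{\frac{\theta}{2}} e^{\frac{\theta^{3}}{2}}}{e} - 16}{8}] = \frac{- 24 \theta^{2} \sqrt{\theta^{2} + 4} e^{\frac{\theta}{2}} e^{\frac{\theta^{3}}{2}} - 5 \sqrt{2} e \theta - 8 \sqrt{\theta^{2} + 4} e^{\frac{\theta}{2}} e^{\frac{\theta^{3}}{2}}}{8 e \sqrt{\theta^{2} + 4}}, which equals G'(\theta).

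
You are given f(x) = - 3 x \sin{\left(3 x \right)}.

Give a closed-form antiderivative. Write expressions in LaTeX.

For F(x) to be correct the identity F'(x) - f(x) = 0 must hold.
Check: d/dx[\frac{3 x \cos{\left(3 x \right)} - \sin{\left(3 x \right)}}{3}] = - 3 x \sin{\left(3 x \right)} = f(x).

An antiderivative is F(x) = \frac{3 x \cos{\left(3 x \right)} - \sin{\left(3 x \right)}}{3}.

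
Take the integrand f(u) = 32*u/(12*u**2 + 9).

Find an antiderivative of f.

An antiderivative is F(u) = 4*log(2*u**2 + 3/2)/3.

The substitution w = 2*u**2 + 3/2 works: f is exactly (dF/dw)*(dw/du) for that inner function.
Check: d/du[4*log(2*u**2 + 3/2)/3] = 32*u/(12*u**2 + 9) = f(u).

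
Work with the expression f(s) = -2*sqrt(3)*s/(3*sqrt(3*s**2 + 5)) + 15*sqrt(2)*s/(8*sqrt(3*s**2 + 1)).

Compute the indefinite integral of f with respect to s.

Integrate term by term and add the pieces.
Check: d/ds[(45*sqrt(2)*sqrt(3*s**2 + 1) - 16*sqrt(3)*sqrt(3*s**2 + 5))/72] = (-16*sqrt(3)*s*sqrt(3*s**2 + 1) + 45*sqrt(2)*s*sqrt(3*s**2 + 5))/(24*sqrt(3*s**2 + 1)*sqrt(3*s**2 + 5)), which equals f(s).

F(s) = (45*sqrt(2)*sqrt(3*s**2 + 1) - 16*sqrt(3)*sqrt(3*s**2 + 5))/72 + C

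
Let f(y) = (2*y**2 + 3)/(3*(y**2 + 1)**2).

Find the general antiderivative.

F(y) = (y + 5*(y**2 + 1)*atan(y))/(6*(y**2 + 1)) + C

For F(y) to be correct the identity F'(y) - f(y) = 0 must hold.
Check: d/dy[(y + 5*(y**2 + 1)*atan(y))/(6*(y**2 + 1))] = (2*y**2 + 3)/(3*y**4 + 6*y**2 + 3), which equals f(y).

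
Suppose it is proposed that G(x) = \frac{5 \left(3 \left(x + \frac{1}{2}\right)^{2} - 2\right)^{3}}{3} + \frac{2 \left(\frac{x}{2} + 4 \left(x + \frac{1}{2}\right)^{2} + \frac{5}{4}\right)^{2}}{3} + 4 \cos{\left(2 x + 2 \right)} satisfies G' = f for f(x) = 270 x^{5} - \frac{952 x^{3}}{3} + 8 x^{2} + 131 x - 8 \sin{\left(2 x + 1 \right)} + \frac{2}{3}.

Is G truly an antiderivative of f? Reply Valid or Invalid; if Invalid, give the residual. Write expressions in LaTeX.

d/dx[G] = 270 x^{5} + 675 x^{4} + \frac{1073 x^{3}}{3} - \frac{261 x^{2}}{2} - \frac{117 x}{8} - 8 \sin{\left(2 x + 2 \right)} + \frac{591}{16}
d/dx[G] - f(x) = 675 x^{4} + 675 x^{3} - \frac{277 x^{2}}{2} - \frac{1165 x}{8} + 8 \sin{\left(2 x + 1 \right)} - 8 \sin{\left(2 x + 2 \right)} + \frac{1741}{48} != 0.

Invalid: d/dx[G] - f = 675 x^{4} + 675 x^{3} - \frac{277 x^{2}}{2} - \frac{1165 x}{8} + 8 \sin{\left(2 x + 1 \right)} - 8 \sin{\left(2 x + 2 \right)} + \frac{1741}{48}, which is not 0.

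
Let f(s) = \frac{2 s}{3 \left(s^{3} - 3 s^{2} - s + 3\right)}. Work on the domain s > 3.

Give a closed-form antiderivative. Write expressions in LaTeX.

Factor the denominator (3 \left(s - 3\right) \left(s - 1\right) \left(s + 1\right)) and decompose: f = - \frac{1}{12 \left(s + 1\right)} - \frac{1}{6 \left(s - 1\right)} + \frac{1}{4 \left(s - 3\right)}; each piece integrates to a log, atan, or power term.
Check: d/ds[\frac{\log{\left(s - 3 \right)}}{4} - \frac{\log{\left(s - 1 \right)}}{6} - \frac{\log{\left(s + 1 \right)}}{12}] = \frac{2 s}{3 s^{3} - 9 s^{2} - 3 s + 9}, which equals f(s).

An antiderivative is F(s) = \frac{\log{\left(s - 3 \right)}}{4} - \frac{\log{\left(s - 1 \right)}}{6} - \frac{\log{\left(s + 1 \right)}}{12}.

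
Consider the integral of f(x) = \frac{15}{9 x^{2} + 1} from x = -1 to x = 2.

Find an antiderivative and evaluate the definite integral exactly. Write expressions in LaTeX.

Check any antiderivative F(x) by computing F'(x) and comparing it with f(x).
F(x) = 5 \operatorname{atan}{\left(3 x \right)} is an antiderivative of f.
Check: d/dx[5 \operatorname{atan}{\left(3 x \right)}] = \frac{15}{9 x^{2} + 1} = f(x).
F(2) = 5 \operatorname{atan}{\left(6 \right)}; F(-1) = - 5 \operatorname{atan}{\left(3 \right)}.
Integral = F(2) - F(-1) = 5 \operatorname{atan}{\left(3 \right)} + 5 \operatorname{atan}{\left(6 \right)}.

Antiderivative: F(x) = 5 \operatorname{atan}{\left(3 x \right)}; value = 5 \operatorname{atan}{\left(3 \right)} + 5 \operatorname{atan}{\left(6 \right)}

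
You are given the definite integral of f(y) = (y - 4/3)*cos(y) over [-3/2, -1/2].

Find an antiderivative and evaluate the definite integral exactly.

Antiderivative: F(y) = (3*y*sin(y) - 4*sin(y) + 3*cos(y))/3; value = -17*sin(3/2)/6 - cos(3/2) + cos(1/2) + 11*sin(1/2)/6

Since d/dy undoes antidifferentiation here, F'(y) = f(y) is required of F(y).
F(y) = (3*y*sin(y) - 4*sin(y) + 3*cos(y))/3 is an antiderivative of f.
Check: d/dy[(3*y*sin(y) - 4*sin(y) + 3*cos(y))/3] = y*cos(y) - 4*cos(y)/3, which equals f(y).
F(-1/2) = cos(1/2) + 11*sin(1/2)/6; F(-3/2) = cos(3/2) + 17*sin(3/2)/6.
Integral = F(-1/2) - F(-3/2) = -17*sin(3/2)/6 - cos(3/2) + cos(1/2) + 11*sin(1/2)/6.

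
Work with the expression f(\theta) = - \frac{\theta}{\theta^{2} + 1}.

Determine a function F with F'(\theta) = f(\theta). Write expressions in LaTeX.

f matches the chain-rule pattern g'(h)*h' with inner function h(\theta) = \theta^{2} + 1; substituting u = h(\theta) collapses the integral.
Check: d/d\theta[- \frac{\log{\left(\theta^{2} + 1 \right)}}{2}] = - \frac{\theta}{\theta^{2} + 1} = f(\theta).

An antiderivative is F(\theta) = - \frac{\log{\left(\theta^{2} + 1 \right)}}{2}.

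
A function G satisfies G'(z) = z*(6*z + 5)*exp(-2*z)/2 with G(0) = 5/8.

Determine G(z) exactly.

G(z) = -3*z**2*exp(-2*z)/2 - 11*z*exp(-2*z)/4 + 2 - 11*exp(-2*z)/8

Recognize the product-rule pattern: G'(z) = u'v + uv' with u = -3*z**2/2 - 11*z/4 - 11/8, v = exp(-2*z), so integration by parts undoes it.
A general antiderivative is (-12*z**2 - 22*z - 11)*exp(-2*z)/8 + C.
The condition gives C = 5/8 - (-11/8) = 2.
So G(z) = -3*z**2*exp(-2*z)/2 - 11*z*exp(-2*z)/4 + 2 - 11*exp(-2*z)/8.
Check: d/dz[-3*z**2*exp(-2*z)/2 - 11*z*exp(-2*z)/4 + 2 - 11*exp(-2*z)/8] = (6*z**2 + 5*z)*exp(-2*z)/2, which equals G'(z).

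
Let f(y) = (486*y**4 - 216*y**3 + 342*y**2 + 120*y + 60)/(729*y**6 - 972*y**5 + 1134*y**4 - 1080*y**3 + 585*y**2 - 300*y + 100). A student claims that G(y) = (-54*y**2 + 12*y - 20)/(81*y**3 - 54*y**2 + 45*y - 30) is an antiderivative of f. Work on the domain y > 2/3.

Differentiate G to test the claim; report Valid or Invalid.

d/dy[G] = (486*y**4 - 216*y**3 + 342*y**2 + 120*y + 60)/(729*y**6 - 972*y**5 + 1134*y**4 - 1080*y**3 + 585*y**2 - 300*y + 100)
This equals f(y) exactly, so the claim holds.

Valid: G'(y) = f(y).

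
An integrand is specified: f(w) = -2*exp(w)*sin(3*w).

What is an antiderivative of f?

An antiderivative is F(w) = (-sin(3*w) + 3*cos(3*w))*exp(w)/5.

An antiderivative F(w) passes only if d/dw[F] lands on f(w) exactly.
Check: d/dw[(-sin(3*w) + 3*cos(3*w))*exp(w)/5] = -2*exp(w)*sin(3*w) = f(w).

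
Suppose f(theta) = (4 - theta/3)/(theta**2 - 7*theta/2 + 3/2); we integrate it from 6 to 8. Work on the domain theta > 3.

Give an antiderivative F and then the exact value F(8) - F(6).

Antiderivative: F(theta) = -(-18*log(theta - 3) + 23*log(theta - 1/2))/15; value = -23*log(15/2)/15 - 6*log(3)/5 + 6*log(5)/5 + 23*log(11/2)/15

The denominator factors as 3*(theta - 3)*(2*theta - 1); partial fractions split f into directly integrable pieces: -46/(15*(2*theta - 1)) + 6/(5*(theta - 3)).
F(theta) = -(-18*log(theta - 3) + 23*log(theta - 1/2))/15 is an antiderivative of f.
Check: d/dtheta[-(-18*log(theta - 3) + 23*log(theta - 1/2))/15] = (24 - 2*theta)/(6*theta**2 - 21*theta + 9), which equals f(theta).
F(8) = -23*log(15/2)/15 + 6*log(5)/5; F(6) = -23*log(11/2)/15 + 6*log(3)/5.
Integral = F(8) - F(6) = -23*log(15/2)/15 - 6*log(3)/5 + 6*log(5)/5 + 23*log(11/2)/15.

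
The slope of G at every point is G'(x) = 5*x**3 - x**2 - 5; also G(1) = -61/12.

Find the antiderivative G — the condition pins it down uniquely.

G(x) = 5*x**4/4 - x**3/3 - 5*x - 1

The integrand splits into summands that can be handled one at a time.
A general antiderivative is 5*x**4/4 - x**3/3 - 5*x + C.
The condition gives C = -61/12 - (-49/12) = -1.
So G(x) = 5*x**4/4 - x**3/3 - 5*x - 1.
Check: d/dx[5*x**4/4 - x**3/3 - 5*x - 1] = 5*x**3 - x**2 - 5 = G'(x).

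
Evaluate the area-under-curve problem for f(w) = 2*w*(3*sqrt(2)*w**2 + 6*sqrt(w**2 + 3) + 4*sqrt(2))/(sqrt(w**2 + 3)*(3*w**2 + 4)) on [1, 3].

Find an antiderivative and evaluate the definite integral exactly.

An antiderivative F(w) passes only if d/dw[F] lands on f(w) exactly.
F(w) = 2*sqrt(2*w**2 + 6) + 2*log(w**2/2 + 2/3) is an antiderivative of f.
Check: d/dw[2*sqrt(2*w**2 + 6) + 2*log(w**2/2 + 2/3)] = (6*sqrt(2)*w**3 + 12*w*sqrt(w**2 + 3) + 8*sqrt(2)*w)/(3*w**2*sqrt(w**2 + 3) + 4*sqrt(w**2 + 3)), which equals f(w).
F(3) = 2*log(31/6) + 4*sqrt(6); F(1) = 2*log(7/6) + 4*sqrt(2).
Integral = F(3) - F(1) = -4*sqrt(2) - 2*log(7/6) + 2*log(31/6) + 4*sqrt(6).

Antiderivative: F(w) = 2*sqrt(2*w**2 + 6) + 2*log(w**2/2 + 2/3); value = -4*sqrt(2) - 2*log(7/6) + 2*log(31/6) + 4*sqrt(6)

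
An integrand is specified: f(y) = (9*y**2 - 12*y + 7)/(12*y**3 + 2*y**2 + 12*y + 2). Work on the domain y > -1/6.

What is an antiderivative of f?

An antiderivative is F(y) = -(-3*log(3*y + 1/2) + 4*atan(y))/4.

An antiderivative F(y) passes only if d/dy[F] lands on f(y) exactly.
Check: d/dy[-(-3*log(3*y + 1/2) + 4*atan(y))/4] = (9*y**2 - 12*y + 7)/(12*y**3 + 2*y**2 + 12*y + 2) = f(y).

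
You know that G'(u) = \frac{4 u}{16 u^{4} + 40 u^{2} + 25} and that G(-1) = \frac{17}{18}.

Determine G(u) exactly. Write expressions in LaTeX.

G'(u) matches the chain-rule pattern g'(h)*h' with inner function h(u) = 2 u^{2} + \frac{5}{2}; substituting w = h(u) collapses the integral.
A general antiderivative is - \frac{1}{4 \left(2 u^{2} + \frac{5}{2}\right)} + C.
The condition gives C = \frac{17}{18} - (- \frac{1}{18}) = 1.
So G(u) = \frac{8 u^{2} + 9}{2 \left(4 u^{2} + 5\right)}.
Check: d/du[\frac{8 u^{2} + 9}{2 \left(4 u^{2} + 5\right)}] = \frac{4 u}{16 u^{4} + 40 u^{2} + 25} = G'(u).

G(u) = \frac{8 u^{2} + 9}{2 \left(4 u^{2} + 5\right)}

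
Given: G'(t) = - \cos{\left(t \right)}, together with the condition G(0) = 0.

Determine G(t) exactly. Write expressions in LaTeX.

G(t) = - \sin{\left(t \right)}

Differentiate the proposed G(t) back; it has to land on the given G'(t).
A general antiderivative is - \sin{\left(t \right)} + C.
The condition gives C = 0 - (0) = 0.
So G(t) = - \sin{\left(t \right)}.
Check: d/dt[- \sin{\left(t \right)}] = - \cos{\left(t \right)} = G'(t).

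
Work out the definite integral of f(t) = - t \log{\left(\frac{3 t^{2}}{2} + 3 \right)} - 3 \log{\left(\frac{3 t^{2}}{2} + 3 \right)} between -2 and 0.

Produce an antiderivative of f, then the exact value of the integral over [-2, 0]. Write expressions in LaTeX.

Integrate term by term and add the pieces.
F(t) = - \frac{t^{2} \log{\left(\frac{3 t^{2}}{2} + 3 \right)} - t^{2} + 6 t \log{\left(\frac{3 t^{2}}{2} + 3 \right)} - 12 t + 2 \log{\left(t^{2} + 2 \right)} + 12 \sqrt{2} \operatorname{atan}{\left(\frac{\sqrt{2} t}{2} \right)}}{2} is an antiderivative of f.
Check: d/dt[- \frac{t^{2} \log{\left(\frac{3 t^{2}}{2} + 3 \right)} - t^{2} + 6 t \log{\left(\frac{3 t^{2}}{2} + 3 \right)} - 12 t + 2 \log{\left(t^{2} + 2 \right)} + 12 \sqrt{2} \operatorname{atan}{\left(\frac{\sqrt{2} t}{2} \right)}}{2}] = - t \log{\left(\frac{t^{2}}{2} + 1 \right)} - t \log{\left(3 \right)} - 3 \log{\left(\frac{t^{2}}{2} + 1 \right)} - 3 \log{\left(3 \right)}, which equals f(t).
F(0) = - \log{\left(2 \right)}; F(-2) = -10 - \log{\left(6 \right)} + 6 \sqrt{2} \operatorname{atan}{\left(\sqrt{2} \right)} + 4 \log{\left(9 \right)}.
Integral = F(0) - F(-2) = - 4 \log{\left(9 \right)} - 6 \sqrt{2} \operatorname{atan}{\left(\sqrt{2} \right)} - \log{\left(2 \right)} + \log{\left(6 \right)} + 10.

Antiderivative: F(t) = - \frac{t^{2} \log{\left(\frac{3 t^{2}}{2} + 3 \right)} - t^{2} + 6 t \log{\left(\frac{3 t^{2}}{2} + 3 \right)} - 12 t + 2 \log{\left(t^{2} + 2 \right)} + 12 \sqrt{2} \operatorname{atan}{\left(\frac{\sqrt{2} t}{2} \right)}}{2}; value = - 4 \log{\left(9 \right)} - 6 \sqrt{2} \operatorname{atan}{\left(\sqrt{2} \right)} - \log{\left(2 \right)} + \log{\left(6 \right)} + 10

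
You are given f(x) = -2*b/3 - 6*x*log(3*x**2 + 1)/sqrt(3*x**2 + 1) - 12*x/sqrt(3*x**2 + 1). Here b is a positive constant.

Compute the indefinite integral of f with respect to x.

Integrate term by term and add the pieces.
Check: d/dx[2*(-b*x - 3*sqrt(3*x**2 + 1)*log(3*x**2 + 1))/3] = (-2*b*sqrt(3*x**2 + 1) - 18*x*log(3*x**2 + 1) - 36*x)/(3*sqrt(3*x**2 + 1)), which equals f(x).

F(x) = 2*(-b*x - 3*sqrt(3*x**2 + 1)*log(3*x**2 + 1))/3 + C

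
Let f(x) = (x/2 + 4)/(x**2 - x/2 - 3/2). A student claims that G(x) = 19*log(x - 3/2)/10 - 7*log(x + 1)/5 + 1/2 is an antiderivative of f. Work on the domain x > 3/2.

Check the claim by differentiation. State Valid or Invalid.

Valid - differentiating G returns exactly f.

d/dx[G] = (x + 8)/(2*x**2 - x - 3)
This equals f(x) exactly, so the claim holds.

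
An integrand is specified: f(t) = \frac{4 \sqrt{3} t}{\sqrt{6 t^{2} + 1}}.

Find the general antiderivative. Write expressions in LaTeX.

F(t) = 2 \sqrt{2 t^{2} + \frac{1}{3}} + C

f matches the chain-rule pattern g'(h)*h' with inner function h(t) = 2 t^{2} + \frac{1}{3}; substituting u = h(t) collapses the integral.
Check: d/dt[2 \sqrt{2 t^{2} + \frac{1}{3}}] = \frac{4 \sqrt{3} t}{\sqrt{6 t^{2} + 1}} = f(t).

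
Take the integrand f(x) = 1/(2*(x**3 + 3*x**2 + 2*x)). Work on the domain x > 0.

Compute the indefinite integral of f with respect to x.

Factor the denominator (2*x*(x + 1)*(x + 2)) and decompose: f = 1/(4*(x + 2)) - 1/(2*(x + 1)) + 1/(4*x); each piece integrates to a log, atan, or power term.
Check: d/dx[-log(x + 1)/2 + log(x**2 + 2*x)/4] = 1/(2*x**3 + 6*x**2 + 4*x), which equals f(x).

F(x) = -log(x + 1)/2 + log(x**2 + 2*x)/4 + C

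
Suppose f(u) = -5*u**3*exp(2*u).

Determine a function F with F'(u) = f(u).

An antiderivative is F(u) = 5*(-4*u**3 + 6*u**2 - 6*u + 3)*exp(2*u)/8.

f has the shape v'r + vr' for v = -5*u**3/2 + 15*u**2/4 - 15*u/4 + 15/8 and r = exp(2*u) — it is the derivative of the product v*r.
Check: d/du[5*(-4*u**3 + 6*u**2 - 6*u + 3)*exp(2*u)/8] = -5*u**3*exp(2*u) = f(u).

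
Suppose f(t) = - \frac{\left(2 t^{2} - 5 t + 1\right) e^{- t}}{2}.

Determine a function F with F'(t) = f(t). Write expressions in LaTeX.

f has the shape u'v + uv' for u = t^{2} - \frac{t}{2} and v = e^{- t} — it is the derivative of the product u*v.
Check: d/dt[t^{2} e^{- t} - \frac{t e^{- t}}{2}] = \frac{\left(- 2 t^{2} + 5 t - 1\right) e^{- t}}{2}, which equals f(t).

An antiderivative is F(t) = t^{2} e^{- t} - \frac{t e^{- t}}{2}.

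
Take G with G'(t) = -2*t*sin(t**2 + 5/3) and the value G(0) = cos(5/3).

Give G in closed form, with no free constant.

G'(t) matches the chain-rule pattern g'(h)*h' with inner function h(t) = t**2 + 5/3; substituting u = h(t) collapses the integral.
A general antiderivative is cos(t**2 + 5/3) + C.
The condition gives C = cos(5/3) - (cos(5/3)) = 0.
So G(t) = cos(t**2 + 5/3).
Check: d/dt[cos(t**2 + 5/3)] = -2*t*sin(t**2 + 5/3) = G'(t).

G(t) = cos(t**2 + 5/3)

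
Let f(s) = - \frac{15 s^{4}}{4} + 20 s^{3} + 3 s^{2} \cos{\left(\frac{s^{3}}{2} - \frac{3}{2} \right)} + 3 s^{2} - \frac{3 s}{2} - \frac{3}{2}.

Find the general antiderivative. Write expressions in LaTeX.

The integrand splits into summands that can be handled one at a time.
Check: d/ds[- \frac{3 s^{5}}{4} + 5 s^{4} + s^{3} - \frac{3 s^{2}}{4} - \frac{3 s}{2} + 2 \sin{\left(\frac{s^{3}}{2} - \frac{3}{2} \right)}] = - \frac{15 s^{4}}{4} + 20 s^{3} + 3 s^{2} \cos{\left(\frac{s^{3}}{2} - \frac{3}{2} \right)} + 3 s^{2} - \frac{3 s}{2} - \frac{3}{2} = f(s).

F(s) = - \frac{3 s^{5}}{4} + 5 s^{4} + s^{3} - \frac{3 s^{2}}{4} - \frac{3 s}{2} + 2 \sin{\left(\frac{s^{3}}{2} - \frac{3}{2} \right)} + C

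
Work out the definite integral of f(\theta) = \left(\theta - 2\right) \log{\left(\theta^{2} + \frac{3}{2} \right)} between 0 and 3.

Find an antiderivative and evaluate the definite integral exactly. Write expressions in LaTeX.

Antiderivative: F(\theta) = - \frac{- 2 \theta^{2} \log{\left(\theta^{2} + \frac{3}{2} \right)} + 2 \theta^{2} + 8 \theta \log{\left(\theta^{2} + \frac{3}{2} \right)} - 16 \theta - 3 \log{\left(\theta^{2} + \frac{3}{2} \right)} + 8 \sqrt{6} \operatorname{atan}{\left(\frac{\sqrt{6} \theta}{3} \right)}}{4}; value = - 2 \sqrt{6} \operatorname{atan}{\left(\sqrt{6} \right)} - \frac{3 \log{\left(\frac{21}{2} \right)}}{4} - \frac{3 \log{\left(\frac{3}{2} \right)}}{4} + \frac{15}{2}

Whatever form F(\theta) takes, F'(\theta) = f(\theta) is non-negotiable.
F(\theta) = - \frac{- 2 \theta^{2} \log{\left(\theta^{2} + \frac{3}{2} \right)} + 2 \theta^{2} + 8 \theta \log{\left(\theta^{2} + \frac{3}{2} \right)} - 16 \theta - 3 \log{\left(\theta^{2} + \frac{3}{2} \right)} + 8 \sqrt{6} \operatorname{atan}{\left(\frac{\sqrt{6} \theta}{3} \right)}}{4} is an antiderivative of f.
Check: d/d\theta[- \frac{- 2 \theta^{2} \log{\left(\theta^{2} + \frac{3}{2} \right)} + 2 \theta^{2} + 8 \theta \log{\left(\theta^{2} + \frac{3}{2} \right)} - 16 \theta - 3 \log{\left(\theta^{2} + \frac{3}{2} \right)} + 8 \sqrt{6} \operatorname{atan}{\left(\frac{\sqrt{6} \theta}{3} \right)}}{4}] = \theta \log{\left(\theta^{2} + \frac{3}{2} \right)} - 2 \log{\left(\theta^{2} + \frac{3}{2} \right)}, which equals f(\theta).
F(3) = - 2 \sqrt{6} \operatorname{atan}{\left(\sqrt{6} \right)} - \frac{3 \log{\left(\frac{21}{2} \right)}}{4} + \frac{15}{2}; F(0) = \frac{3 \log{\left(\frac{3}{2} \right)}}{4}.
Integral = F(3) - F(0) = - 2 \sqrt{6} \operatorname{atan}{\left(\sqrt{6} \right)} - \frac{3 \log{\left(\frac{21}{2} \right)}}{4} - \frac{3 \log{\left(\frac{3}{2} \right)}}{4} + \frac{15}{2}.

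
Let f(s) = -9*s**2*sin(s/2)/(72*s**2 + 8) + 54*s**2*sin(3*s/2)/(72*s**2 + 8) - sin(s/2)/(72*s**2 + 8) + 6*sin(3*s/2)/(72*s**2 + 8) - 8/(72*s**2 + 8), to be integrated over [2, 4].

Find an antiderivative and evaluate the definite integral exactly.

Integrate term by term and add the pieces.
F(s) = (3*cos(s/2) - 6*cos(3*s/2) - 4*atan(3*s))/12 is an antiderivative of f.
Check: d/ds[(3*cos(s/2) - 6*cos(3*s/2) - 4*atan(3*s))/12] = (-9*s**2*sin(s/2) + 54*s**2*sin(3*s/2) - sin(s/2) + 6*sin(3*s/2) - 8)/(72*s**2 + 8), which equals f(s).
F(4) = -atan(12)/3 - cos(6)/2 + cos(2)/4; F(2) = -atan(6)/3 + cos(1)/4 - cos(3)/2.
Integral = F(4) - F(2) = -atan(12)/3 + cos(3)/2 - cos(6)/2 - cos(1)/4 + cos(2)/4 + atan(6)/3.

Antiderivative: F(s) = (3*cos(s/2) - 6*cos(3*s/2) - 4*atan(3*s))/12; value = -atan(12)/3 + cos(3)/2 - cos(6)/2 - cos(1)/4 + cos(2)/4 + atan(6)/3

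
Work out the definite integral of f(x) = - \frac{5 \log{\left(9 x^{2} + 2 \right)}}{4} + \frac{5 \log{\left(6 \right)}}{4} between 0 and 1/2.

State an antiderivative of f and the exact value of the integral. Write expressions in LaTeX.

Antiderivative: F(x) = - \frac{5 x \log{\left(\frac{3 x^{2}}{2} + \frac{1}{3} \right)}}{4} + \frac{5 x}{2} - \frac{5 \sqrt{2} \operatorname{atan}{\left(\frac{3 \sqrt{2} x}{2} \right)}}{6}; value = - \frac{5 \sqrt{2} \operatorname{atan}{\left(\frac{3 \sqrt{2}}{4} \right)}}{6} - \frac{5 \log{\left(\frac{17}{24} \right)}}{8} + \frac{5}{4}

Recover f(x) by differentiating a candidate F(x); any mismatch rules it out.
F(x) = - \frac{5 x \log{\left(\frac{3 x^{2}}{2} + \frac{1}{3} \right)}}{4} + \frac{5 x}{2} - \frac{5 \sqrt{2} \operatorname{atan}{\left(\frac{3 \sqrt{2} x}{2} \right)}}{6} is an antiderivative of f.
Check: d/dx[- \frac{5 x \log{\left(\frac{3 x^{2}}{2} + \frac{1}{3} \right)}}{4} + \frac{5 x}{2} - \frac{5 \sqrt{2} \operatorname{atan}{\left(\frac{3 \sqrt{2} x}{2} \right)}}{6}] = - \frac{5 \log{\left(9 x^{2} + 2 \right)}}{4} + \frac{5 \log{\left(6 \right)}}{4} = f(x).
F(1/2) = - \frac{5 \sqrt{2} \operatorname{atan}{\left(\frac{3 \sqrt{2}}{4} \right)}}{6} - \frac{5 \log{\left(\frac{17}{24} \right)}}{8} + \frac{5}{4}; F(0) = 0.
Integral = F(1/2) - F(0) = - \frac{5 \sqrt{2} \operatorname{atan}{\left(\frac{3 \sqrt{2}}{4} \right)}}{6} - \frac{5 \log{\left(\frac{17}{24} \right)}}{8} + \frac{5}{4}.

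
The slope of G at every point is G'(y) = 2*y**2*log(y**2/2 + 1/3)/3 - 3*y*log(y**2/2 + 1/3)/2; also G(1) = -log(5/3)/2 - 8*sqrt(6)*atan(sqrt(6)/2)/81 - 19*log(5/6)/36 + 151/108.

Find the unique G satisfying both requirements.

Integrate term by term and add the pieces.
A general antiderivative is -4*y**3/27 + 3*y**2/4 + 8*y/27 + (2*y**3/9 - 3*y**2/4)*log(y**2/2 + 1/3) - log(y**2 + 2/3)/2 - 8*sqrt(6)*atan(sqrt(6)*y/2)/81 + C.
The condition gives C = -log(5/3)/2 - 8*sqrt(6)*atan(sqrt(6)/2)/81 - 19*log(5/6)/36 + 151/108 - (-log(5/3)/2 - 8*sqrt(6)*atan(sqrt(6)/2)/81 - 19*log(5/6)/36 + 97/108) = 1/2.
So G(y) = (72*y**3*log(y**2/2 + 1/3) - 48*y**3 - 243*y**2*log(y**2/2 + 1/3) + 243*y**2 + 96*y - 162*log(y**2 + 2/3) - 32*sqrt(6)*atan(sqrt(6)*y/2) + 162)/324.
Check: d/dy[(72*y**3*log(y**2/2 + 1/3) - 48*y**3 - 243*y**2*log(y**2/2 + 1/3) + 243*y**2 + 96*y - 162*log(y**2 + 2/3) - 32*sqrt(6)*atan(sqrt(6)*y/2) + 162)/324] = 2*y**2*log(3*y**2 + 2)/3 - 2*y**2*log(6)/3 - 3*y*log(3*y**2 + 2)/2 + 3*y*log(6)/2, which equals G'(y).

G(y) = (72*y**3*log(y**2/2 + 1/3) - 48*y**3 - 243*y**2*log(y**2/2 + 1/3) + 243*y**2 + 96*y - 162*log(y**2 + 2/3) - 32*sqrt(6)*atan(sqrt(6)*y/2) + 162)/324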